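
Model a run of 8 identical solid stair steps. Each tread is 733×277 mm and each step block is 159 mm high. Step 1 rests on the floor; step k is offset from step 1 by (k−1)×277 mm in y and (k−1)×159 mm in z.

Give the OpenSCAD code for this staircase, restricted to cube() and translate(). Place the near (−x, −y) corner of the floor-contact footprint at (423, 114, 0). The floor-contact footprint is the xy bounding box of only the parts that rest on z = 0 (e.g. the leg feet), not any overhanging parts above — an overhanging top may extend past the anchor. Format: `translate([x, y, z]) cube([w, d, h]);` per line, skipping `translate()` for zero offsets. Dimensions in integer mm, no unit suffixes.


translate([423, 114, 0]) cube([733, 277, 159]);
translate([423, 391, 159]) cube([733, 277, 159]);
translate([423, 668, 318]) cube([733, 277, 159]);
translate([423, 945, 477]) cube([733, 277, 159]);
translate([423, 1222, 636]) cube([733, 277, 159]);
translate([423, 1499, 795]) cube([733, 277, 159]);
translate([423, 1776, 954]) cube([733, 277, 159]);
translate([423, 2053, 1113]) cube([733, 277, 159]);


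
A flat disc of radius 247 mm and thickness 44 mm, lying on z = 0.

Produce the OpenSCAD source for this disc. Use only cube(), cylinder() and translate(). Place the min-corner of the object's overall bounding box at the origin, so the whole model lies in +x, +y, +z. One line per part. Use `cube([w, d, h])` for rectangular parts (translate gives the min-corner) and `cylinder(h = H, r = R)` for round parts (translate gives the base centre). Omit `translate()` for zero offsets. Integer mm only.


translate([247, 247, 0]) cylinder(h = 44, r = 247);


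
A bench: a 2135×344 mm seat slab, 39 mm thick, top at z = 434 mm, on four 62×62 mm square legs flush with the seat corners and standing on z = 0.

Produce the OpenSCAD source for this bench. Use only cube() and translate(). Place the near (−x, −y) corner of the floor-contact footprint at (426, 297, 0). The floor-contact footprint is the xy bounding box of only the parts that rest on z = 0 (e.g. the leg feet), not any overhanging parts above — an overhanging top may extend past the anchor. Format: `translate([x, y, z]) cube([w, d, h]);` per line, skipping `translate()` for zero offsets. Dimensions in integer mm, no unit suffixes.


// leg_h = 434 − 39 = 395
translate([426, 297, 395]) cube([2135, 344, 39]);
translate([426, 297, 0]) cube([62, 62, 395]);
translate([426, 579, 0]) cube([62, 62, 395]);
translate([2499, 297, 0]) cube([62, 62, 395]);
translate([2499, 579, 0]) cube([62, 62, 395]);


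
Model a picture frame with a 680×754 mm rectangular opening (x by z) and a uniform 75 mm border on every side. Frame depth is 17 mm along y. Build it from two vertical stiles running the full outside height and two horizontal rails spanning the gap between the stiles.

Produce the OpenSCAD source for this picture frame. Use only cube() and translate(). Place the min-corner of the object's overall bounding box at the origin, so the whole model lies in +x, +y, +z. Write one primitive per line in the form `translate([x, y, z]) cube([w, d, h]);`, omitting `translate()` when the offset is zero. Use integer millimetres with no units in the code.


cube([75, 17, 904]);
translate([755, 0, 0]) cube([75, 17, 904]);
translate([75, 0, 0]) cube([680, 17, 75]);
translate([75, 0, 829]) cube([680, 17, 75]);


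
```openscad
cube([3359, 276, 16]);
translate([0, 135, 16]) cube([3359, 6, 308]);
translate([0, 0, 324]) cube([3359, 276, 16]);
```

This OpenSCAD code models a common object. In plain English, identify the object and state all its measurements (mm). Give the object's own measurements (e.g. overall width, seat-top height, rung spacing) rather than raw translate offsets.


An I-beam lying along x, 3359 mm long. Overall section height 340 mm. Two flanges 276 mm wide (y) and 16 mm thick, one on the floor and one at the top; a web 6 mm thick runs between them, centred on the flange width.


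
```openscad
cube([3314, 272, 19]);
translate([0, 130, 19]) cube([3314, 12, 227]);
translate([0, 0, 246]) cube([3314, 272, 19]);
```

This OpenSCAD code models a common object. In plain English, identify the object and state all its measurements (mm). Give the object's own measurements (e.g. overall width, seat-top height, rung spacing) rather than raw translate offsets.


An I-beam lying along x, 3314 mm long. Overall section height 265 mm. Two flanges 272 mm wide (y) and 19 mm thick, one on the floor and one at the top; a web 12 mm thick runs between them, centred on the flange width.


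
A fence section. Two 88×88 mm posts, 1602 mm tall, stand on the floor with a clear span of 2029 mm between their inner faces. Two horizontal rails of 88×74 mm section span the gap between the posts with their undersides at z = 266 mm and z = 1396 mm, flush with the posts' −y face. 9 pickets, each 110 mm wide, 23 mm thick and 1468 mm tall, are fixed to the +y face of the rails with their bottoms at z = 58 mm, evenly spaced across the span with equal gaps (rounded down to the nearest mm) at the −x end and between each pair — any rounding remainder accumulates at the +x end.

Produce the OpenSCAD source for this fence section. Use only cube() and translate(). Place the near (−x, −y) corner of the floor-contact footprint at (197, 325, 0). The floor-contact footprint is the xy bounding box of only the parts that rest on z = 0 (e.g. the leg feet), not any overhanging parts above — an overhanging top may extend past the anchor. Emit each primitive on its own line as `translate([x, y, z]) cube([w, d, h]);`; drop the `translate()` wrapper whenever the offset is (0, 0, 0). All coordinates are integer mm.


translate([197, 325, 0]) cube([88, 88, 1602]);
translate([2314, 325, 0]) cube([88, 88, 1602]);
translate([285, 325, 266]) cube([2029, 88, 74]);
translate([285, 325, 1396]) cube([2029, 88, 74]);
translate([388, 413, 58]) cube([110, 23, 1468]);
translate([601, 413, 58]) cube([110, 23, 1468]);
translate([814, 413, 58]) cube([110, 23, 1468]);
translate([1027, 413, 58]) cube([110, 23, 1468]);
translate([1240, 413, 58]) cube([110, 23, 1468]);
translate([1453, 413, 58]) cube([110, 23, 1468]);
translate([1666, 413, 58]) cube([110, 23, 1468]);
translate([1879, 413, 58]) cube([110, 23, 1468]);
translate([2092, 413, 58]) cube([110, 23, 1468]);


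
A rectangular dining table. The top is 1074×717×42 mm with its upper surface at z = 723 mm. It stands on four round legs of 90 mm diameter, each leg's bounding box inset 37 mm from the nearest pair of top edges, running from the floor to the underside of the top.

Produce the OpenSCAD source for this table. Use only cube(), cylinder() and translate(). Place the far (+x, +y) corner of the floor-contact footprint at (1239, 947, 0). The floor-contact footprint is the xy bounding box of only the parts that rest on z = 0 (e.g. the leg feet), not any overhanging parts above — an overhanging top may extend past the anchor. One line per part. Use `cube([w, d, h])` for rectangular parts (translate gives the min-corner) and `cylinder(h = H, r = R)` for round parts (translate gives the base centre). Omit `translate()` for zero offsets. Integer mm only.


translate([202, 267, 681]) cube([1074, 717, 42]);
translate([284, 349, 0]) cylinder(h = 681, r = 45);
translate([1194, 349, 0]) cylinder(h = 681, r = 45);
translate([284, 902, 0]) cylinder(h = 681, r = 45);
translate([1194, 902, 0]) cylinder(h = 681, r = 45);


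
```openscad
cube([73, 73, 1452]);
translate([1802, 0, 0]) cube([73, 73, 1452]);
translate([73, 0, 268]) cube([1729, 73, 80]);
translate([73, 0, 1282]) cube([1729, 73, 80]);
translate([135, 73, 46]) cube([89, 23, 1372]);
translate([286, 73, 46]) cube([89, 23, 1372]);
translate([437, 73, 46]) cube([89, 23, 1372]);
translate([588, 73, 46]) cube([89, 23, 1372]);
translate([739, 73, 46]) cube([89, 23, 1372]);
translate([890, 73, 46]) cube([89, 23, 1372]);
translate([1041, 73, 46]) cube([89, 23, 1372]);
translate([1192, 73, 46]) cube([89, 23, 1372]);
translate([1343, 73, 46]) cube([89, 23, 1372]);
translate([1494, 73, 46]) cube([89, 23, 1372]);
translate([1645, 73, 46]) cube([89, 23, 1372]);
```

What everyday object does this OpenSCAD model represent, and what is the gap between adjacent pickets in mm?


A fence section. The picket gap is 62 mm.

Two posts, two rails, 11 pickets — a fence section. Span 1729 mm holds 11 pickets of 89 mm with 12 equal gaps: ⌊(1729 − 11·89) / 12⌋ = 62 mm.


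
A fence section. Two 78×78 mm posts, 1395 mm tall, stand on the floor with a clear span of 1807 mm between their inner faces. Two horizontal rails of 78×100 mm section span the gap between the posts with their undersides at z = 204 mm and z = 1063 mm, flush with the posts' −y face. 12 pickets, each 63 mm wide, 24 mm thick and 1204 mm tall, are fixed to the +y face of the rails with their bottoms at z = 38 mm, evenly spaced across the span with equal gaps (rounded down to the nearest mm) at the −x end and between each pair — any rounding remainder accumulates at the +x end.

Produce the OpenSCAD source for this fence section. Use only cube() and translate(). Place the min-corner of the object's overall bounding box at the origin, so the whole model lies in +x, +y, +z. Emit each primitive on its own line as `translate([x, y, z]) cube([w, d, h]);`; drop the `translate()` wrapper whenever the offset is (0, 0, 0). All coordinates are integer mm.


cube([78, 78, 1395]);
translate([1885, 0, 0]) cube([78, 78, 1395]);
translate([78, 0, 204]) cube([1807, 78, 100]);
translate([78, 0, 1063]) cube([1807, 78, 100]);
translate([158, 78, 38]) cube([63, 24, 1204]);
translate([301, 78, 38]) cube([63, 24, 1204]);
translate([444, 78, 38]) cube([63, 24, 1204]);
translate([587, 78, 38]) cube([63, 24, 1204]);
translate([730, 78, 38]) cube([63, 24, 1204]);
translate([873, 78, 38]) cube([63, 24, 1204]);
translate([1016, 78, 38]) cube([63, 24, 1204]);
translate([1159, 78, 38]) cube([63, 24, 1204]);
translate([1302, 78, 38]) cube([63, 24, 1204]);
translate([1445, 78, 38]) cube([63, 24, 1204]);
translate([1588, 78, 38]) cube([63, 24, 1204]);
translate([1731, 78, 38]) cube([63, 24, 1204]);


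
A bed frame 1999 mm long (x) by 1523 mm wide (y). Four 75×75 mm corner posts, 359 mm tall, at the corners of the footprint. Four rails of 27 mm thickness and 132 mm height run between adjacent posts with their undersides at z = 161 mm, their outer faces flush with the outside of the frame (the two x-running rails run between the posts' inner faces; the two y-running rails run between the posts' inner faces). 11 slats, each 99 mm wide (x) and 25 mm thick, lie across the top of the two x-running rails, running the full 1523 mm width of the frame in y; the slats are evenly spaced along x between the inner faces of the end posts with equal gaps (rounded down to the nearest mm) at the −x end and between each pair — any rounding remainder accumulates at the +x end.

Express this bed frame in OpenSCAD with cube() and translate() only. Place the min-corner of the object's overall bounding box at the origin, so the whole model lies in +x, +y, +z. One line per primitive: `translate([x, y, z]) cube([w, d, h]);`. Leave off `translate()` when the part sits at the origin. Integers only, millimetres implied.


// slat z = rail_z + rail_h = 161 + 132 = 293
// slat gap = ⌊(1849 − 11·99) / 12⌋ = 63
cube([75, 75, 359]);
translate([0, 1448, 0]) cube([75, 75, 359]);
translate([1924, 0, 0]) cube([75, 75, 359]);
translate([1924, 1448, 0]) cube([75, 75, 359]);
translate([75, 0, 161]) cube([1849, 27, 132]);
translate([75, 1496, 161]) cube([1849, 27, 132]);
translate([0, 75, 161]) cube([27, 1373, 132]);
translate([1972, 75, 161]) cube([27, 1373, 132]);
translate([138, 0, 293]) cube([99, 1523, 25]);
translate([300, 0, 293]) cube([99, 1523, 25]);
translate([462, 0, 293]) cube([99, 1523, 25]);
translate([624, 0, 293]) cube([99, 1523, 25]);
translate([786, 0, 293]) cube([99, 1523, 25]);
translate([948, 0, 293]) cube([99, 1523, 25]);
translate([1110, 0, 293]) cube([99, 1523, 25]);
translate([1272, 0, 293]) cube([99, 1523, 25]);
translate([1434, 0, 293]) cube([99, 1523, 25]);
translate([1596, 0, 293]) cube([99, 1523, 25]);
translate([1758, 0, 293]) cube([99, 1523, 25]);


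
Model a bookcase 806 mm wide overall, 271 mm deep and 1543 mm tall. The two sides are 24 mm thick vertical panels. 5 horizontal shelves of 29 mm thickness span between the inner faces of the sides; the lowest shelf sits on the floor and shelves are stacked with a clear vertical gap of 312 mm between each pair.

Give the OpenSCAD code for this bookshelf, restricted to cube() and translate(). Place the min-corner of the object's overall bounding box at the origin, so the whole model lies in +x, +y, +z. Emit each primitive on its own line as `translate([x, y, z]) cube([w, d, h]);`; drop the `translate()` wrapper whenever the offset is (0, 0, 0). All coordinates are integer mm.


cube([24, 271, 1543]);
translate([782, 0, 0]) cube([24, 271, 1543]);
translate([24, 0, 0]) cube([758, 271, 29]);
translate([24, 0, 341]) cube([758, 271, 29]);
translate([24, 0, 682]) cube([758, 271, 29]);
translate([24, 0, 1023]) cube([758, 271, 29]);
translate([24, 0, 1364]) cube([758, 271, 29]);


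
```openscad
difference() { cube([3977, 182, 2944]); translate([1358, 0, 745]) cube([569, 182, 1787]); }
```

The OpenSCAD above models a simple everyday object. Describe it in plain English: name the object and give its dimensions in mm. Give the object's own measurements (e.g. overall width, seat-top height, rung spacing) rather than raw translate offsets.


A wall 3977 mm long (x), 182 mm thick (y), 2944 mm tall, with a rectangular window opening cut through it. The opening is 569 mm wide and 1787 mm tall; its sill is at z = 745 mm and its near (−x) edge is 1358 mm from the wall's −x end. The opening passes through the full wall thickness.


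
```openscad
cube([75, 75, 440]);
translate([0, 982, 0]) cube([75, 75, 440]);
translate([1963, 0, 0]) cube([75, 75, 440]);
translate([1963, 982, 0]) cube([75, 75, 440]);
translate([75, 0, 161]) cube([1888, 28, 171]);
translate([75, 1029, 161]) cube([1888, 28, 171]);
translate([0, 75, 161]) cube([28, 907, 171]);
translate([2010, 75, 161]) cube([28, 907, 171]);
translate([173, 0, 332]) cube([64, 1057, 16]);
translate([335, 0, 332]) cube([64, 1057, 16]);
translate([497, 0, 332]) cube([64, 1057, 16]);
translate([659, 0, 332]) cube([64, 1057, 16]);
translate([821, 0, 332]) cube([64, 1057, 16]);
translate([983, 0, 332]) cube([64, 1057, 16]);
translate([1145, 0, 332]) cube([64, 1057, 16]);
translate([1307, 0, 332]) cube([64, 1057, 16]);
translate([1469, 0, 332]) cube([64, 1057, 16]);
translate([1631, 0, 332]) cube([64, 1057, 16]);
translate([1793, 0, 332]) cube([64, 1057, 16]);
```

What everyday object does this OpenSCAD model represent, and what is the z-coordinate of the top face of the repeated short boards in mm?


A bed frame. The slat-top height is 348 mm.

Four posts, four rails, and a row of slats — a bed frame. Slats sit on the rails at z = 161 + 171 = 332; with slat thickness 16, the top is 348 mm.


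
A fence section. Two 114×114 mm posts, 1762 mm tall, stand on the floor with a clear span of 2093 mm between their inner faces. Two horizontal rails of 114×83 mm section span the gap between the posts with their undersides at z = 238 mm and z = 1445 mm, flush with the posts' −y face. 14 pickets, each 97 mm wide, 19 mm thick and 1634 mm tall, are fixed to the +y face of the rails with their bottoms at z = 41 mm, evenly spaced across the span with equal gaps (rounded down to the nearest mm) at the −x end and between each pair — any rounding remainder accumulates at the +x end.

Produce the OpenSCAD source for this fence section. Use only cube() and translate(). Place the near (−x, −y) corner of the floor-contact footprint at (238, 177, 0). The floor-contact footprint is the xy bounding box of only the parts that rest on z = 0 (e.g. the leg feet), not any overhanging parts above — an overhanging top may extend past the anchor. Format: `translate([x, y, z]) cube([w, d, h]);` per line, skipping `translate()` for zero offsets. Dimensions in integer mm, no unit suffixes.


translate([238, 177, 0]) cube([114, 114, 1762]);
translate([2445, 177, 0]) cube([114, 114, 1762]);
translate([352, 177, 238]) cube([2093, 114, 83]);
translate([352, 177, 1445]) cube([2093, 114, 83]);
translate([401, 291, 41]) cube([97, 19, 1634]);
translate([547, 291, 41]) cube([97, 19, 1634]);
translate([693, 291, 41]) cube([97, 19, 1634]);
translate([839, 291, 41]) cube([97, 19, 1634]);
translate([985, 291, 41]) cube([97, 19, 1634]);
translate([1131, 291, 41]) cube([97, 19, 1634]);
translate([1277, 291, 41]) cube([97, 19, 1634]);
translate([1423, 291, 41]) cube([97, 19, 1634]);
translate([1569, 291, 41]) cube([97, 19, 1634]);
translate([1715, 291, 41]) cube([97, 19, 1634]);
translate([1861, 291, 41]) cube([97, 19, 1634]);
translate([2007, 291, 41]) cube([97, 19, 1634]);
translate([2153, 291, 41]) cube([97, 19, 1634]);
translate([2299, 291, 41]) cube([97, 19, 1634]);


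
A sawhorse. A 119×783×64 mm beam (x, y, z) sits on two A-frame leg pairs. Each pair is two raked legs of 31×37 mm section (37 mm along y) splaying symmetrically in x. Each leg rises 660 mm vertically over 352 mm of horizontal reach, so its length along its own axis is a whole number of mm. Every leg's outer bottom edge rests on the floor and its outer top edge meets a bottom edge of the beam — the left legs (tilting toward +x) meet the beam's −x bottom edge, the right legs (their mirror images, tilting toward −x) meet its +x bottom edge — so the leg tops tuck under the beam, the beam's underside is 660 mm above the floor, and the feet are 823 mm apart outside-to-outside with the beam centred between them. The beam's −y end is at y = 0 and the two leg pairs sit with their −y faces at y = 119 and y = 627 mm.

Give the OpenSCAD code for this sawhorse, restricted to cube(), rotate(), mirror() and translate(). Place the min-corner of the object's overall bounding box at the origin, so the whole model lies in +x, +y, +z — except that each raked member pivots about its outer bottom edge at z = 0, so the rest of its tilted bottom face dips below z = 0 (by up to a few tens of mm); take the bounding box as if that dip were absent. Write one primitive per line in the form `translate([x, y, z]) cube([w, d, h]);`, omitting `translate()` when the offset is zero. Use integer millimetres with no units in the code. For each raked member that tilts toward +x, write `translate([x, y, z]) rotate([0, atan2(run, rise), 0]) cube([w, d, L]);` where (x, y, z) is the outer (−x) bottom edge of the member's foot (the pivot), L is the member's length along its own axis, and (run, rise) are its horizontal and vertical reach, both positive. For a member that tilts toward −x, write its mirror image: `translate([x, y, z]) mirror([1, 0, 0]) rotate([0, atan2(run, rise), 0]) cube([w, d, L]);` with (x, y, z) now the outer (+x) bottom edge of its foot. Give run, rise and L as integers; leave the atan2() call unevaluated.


translate([352, 0, 660]) cube([119, 783, 64]);
translate([0, 119, 0]) rotate([0, atan2(352, 660), 0]) cube([31, 37, 748]);
translate([823, 119, 0]) mirror([1, 0, 0]) rotate([0, atan2(352, 660), 0]) cube([31, 37, 748]);
translate([0, 627, 0]) rotate([0, atan2(352, 660), 0]) cube([31, 37, 748]);
translate([823, 627, 0]) mirror([1, 0, 0]) rotate([0, atan2(352, 660), 0]) cube([31, 37, 748]);


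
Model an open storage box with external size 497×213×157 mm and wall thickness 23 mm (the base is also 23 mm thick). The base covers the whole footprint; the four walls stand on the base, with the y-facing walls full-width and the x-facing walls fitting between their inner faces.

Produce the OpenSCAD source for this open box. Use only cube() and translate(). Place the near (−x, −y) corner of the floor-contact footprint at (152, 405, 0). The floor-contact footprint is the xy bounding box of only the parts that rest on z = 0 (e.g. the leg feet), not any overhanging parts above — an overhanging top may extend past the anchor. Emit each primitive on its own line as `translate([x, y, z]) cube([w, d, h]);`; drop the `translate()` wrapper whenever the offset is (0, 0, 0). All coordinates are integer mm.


translate([152, 405, 0]) cube([497, 213, 23]);
translate([152, 405, 23]) cube([497, 23, 134]);
translate([152, 595, 23]) cube([497, 23, 134]);
translate([152, 428, 23]) cube([23, 167, 134]);
translate([626, 428, 23]) cube([23, 167, 134]);


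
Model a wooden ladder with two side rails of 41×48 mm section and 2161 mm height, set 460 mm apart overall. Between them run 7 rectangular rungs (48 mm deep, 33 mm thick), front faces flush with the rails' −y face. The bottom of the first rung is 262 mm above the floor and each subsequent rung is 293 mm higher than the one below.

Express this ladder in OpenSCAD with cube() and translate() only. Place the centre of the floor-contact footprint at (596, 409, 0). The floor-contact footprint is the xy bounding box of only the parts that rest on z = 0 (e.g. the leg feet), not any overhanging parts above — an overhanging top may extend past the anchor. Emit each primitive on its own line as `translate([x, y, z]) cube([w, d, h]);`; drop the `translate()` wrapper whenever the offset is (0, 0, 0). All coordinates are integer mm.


// rung span = 460 - 2*41 = 378
// rung[k] z = 262 + k*293
translate([366, 385, 0]) cube([41, 48, 2161]);
translate([785, 385, 0]) cube([41, 48, 2161]);
translate([407, 385, 262]) cube([378, 48, 33]);
translate([407, 385, 555]) cube([378, 48, 33]);
translate([407, 385, 848]) cube([378, 48, 33]);
translate([407, 385, 1141]) cube([378, 48, 33]);
translate([407, 385, 1434]) cube([378, 48, 33]);
translate([407, 385, 1727]) cube([378, 48, 33]);
translate([407, 385, 2020]) cube([378, 48, 33]);


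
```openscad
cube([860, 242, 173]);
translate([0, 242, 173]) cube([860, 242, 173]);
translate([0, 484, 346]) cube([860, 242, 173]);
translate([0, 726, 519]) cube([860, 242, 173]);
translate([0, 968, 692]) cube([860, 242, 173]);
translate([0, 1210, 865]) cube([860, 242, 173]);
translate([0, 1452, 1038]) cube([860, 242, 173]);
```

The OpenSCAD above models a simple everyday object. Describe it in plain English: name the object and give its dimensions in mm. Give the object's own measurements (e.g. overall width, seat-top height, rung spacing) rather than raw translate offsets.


A straight staircase of 7 solid steps. Each step is 860 mm wide (x), 242 mm deep (y, the going) and 173 mm tall (the rise). The first step rests on the floor; each subsequent step sits one going further in +y and one rise higher in +z, directly behind and above the previous step with no overlap.


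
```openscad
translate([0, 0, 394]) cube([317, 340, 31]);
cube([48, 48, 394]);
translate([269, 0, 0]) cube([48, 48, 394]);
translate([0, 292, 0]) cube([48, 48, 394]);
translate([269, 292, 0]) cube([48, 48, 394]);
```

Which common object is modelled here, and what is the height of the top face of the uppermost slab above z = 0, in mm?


A stool. The seat height is 425 mm.

A 317×340×31 slab at z = 394 on four corner posts — a stool. The seat top is 394 + 31 = 425 mm.


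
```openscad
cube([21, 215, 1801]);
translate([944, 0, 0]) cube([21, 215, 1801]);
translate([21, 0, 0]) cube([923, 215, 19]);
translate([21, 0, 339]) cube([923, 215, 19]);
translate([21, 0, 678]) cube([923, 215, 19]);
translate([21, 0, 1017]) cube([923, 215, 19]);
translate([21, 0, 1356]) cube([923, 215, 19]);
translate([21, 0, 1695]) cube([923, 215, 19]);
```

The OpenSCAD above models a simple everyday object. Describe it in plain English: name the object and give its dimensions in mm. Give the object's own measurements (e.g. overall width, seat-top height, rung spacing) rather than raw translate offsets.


An open bookshelf. Two side panels, each 21 mm thick, 215 mm deep and 1801 mm tall, stand 965 mm apart (outside-to-outside). Between them sit 6 shelves, each 19 mm thick and 215 mm deep, spanning the full gap between the sides. The bottom shelf rests on the floor (its underside at z = 0) and the clear gap between one shelf's top and the next shelf's underside is 320 mm.


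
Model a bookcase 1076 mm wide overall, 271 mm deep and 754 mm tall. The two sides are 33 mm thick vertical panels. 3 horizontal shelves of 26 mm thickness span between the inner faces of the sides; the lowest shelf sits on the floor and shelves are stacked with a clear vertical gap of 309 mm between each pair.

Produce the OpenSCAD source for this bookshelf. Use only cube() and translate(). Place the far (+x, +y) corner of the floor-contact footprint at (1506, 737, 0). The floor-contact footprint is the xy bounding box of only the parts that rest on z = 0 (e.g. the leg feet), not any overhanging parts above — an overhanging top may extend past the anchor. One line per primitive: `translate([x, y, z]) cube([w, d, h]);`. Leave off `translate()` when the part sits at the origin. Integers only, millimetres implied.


translate([430, 466, 0]) cube([33, 271, 754]);
translate([1473, 466, 0]) cube([33, 271, 754]);
translate([463, 466, 0]) cube([1010, 271, 26]);
translate([463, 466, 335]) cube([1010, 271, 26]);
translate([463, 466, 670]) cube([1010, 271, 26]);


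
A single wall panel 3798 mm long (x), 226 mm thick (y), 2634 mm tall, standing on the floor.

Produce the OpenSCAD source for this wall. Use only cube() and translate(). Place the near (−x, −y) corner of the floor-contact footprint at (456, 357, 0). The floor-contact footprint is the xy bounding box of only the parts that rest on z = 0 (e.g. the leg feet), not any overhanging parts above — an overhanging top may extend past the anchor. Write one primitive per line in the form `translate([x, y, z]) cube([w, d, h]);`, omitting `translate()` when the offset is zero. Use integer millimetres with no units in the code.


translate([456, 357, 0]) cube([3798, 226, 2634]);


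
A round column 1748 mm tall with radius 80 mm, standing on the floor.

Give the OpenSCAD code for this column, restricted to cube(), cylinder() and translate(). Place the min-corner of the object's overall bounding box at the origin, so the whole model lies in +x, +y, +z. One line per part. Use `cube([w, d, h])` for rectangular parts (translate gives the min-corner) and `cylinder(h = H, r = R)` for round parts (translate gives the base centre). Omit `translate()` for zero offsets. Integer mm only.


translate([80, 80, 0]) cylinder(h = 1748, r = 80);


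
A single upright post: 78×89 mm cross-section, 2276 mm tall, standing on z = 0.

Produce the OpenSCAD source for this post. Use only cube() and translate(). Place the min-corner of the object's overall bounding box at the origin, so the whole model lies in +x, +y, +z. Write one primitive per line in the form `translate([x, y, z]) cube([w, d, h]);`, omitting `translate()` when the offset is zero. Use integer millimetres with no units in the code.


cube([78, 89, 2276]);


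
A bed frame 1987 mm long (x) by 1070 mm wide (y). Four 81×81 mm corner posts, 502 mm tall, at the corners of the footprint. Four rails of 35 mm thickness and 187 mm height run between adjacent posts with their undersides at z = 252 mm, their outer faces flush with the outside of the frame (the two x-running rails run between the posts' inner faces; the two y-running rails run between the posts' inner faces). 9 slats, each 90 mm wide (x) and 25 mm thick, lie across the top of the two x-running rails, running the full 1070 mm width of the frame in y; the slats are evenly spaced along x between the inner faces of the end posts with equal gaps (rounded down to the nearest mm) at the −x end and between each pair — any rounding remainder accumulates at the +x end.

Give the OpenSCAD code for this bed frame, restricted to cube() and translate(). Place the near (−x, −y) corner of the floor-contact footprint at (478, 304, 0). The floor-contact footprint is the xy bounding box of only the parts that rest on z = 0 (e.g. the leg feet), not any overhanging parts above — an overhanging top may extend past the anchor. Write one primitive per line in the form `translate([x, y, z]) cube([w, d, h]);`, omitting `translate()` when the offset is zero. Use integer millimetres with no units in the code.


// slat z = rail_z + rail_h = 252 + 187 = 439
// slat gap = ⌊(1825 − 9·90) / 10⌋ = 101
translate([478, 304, 0]) cube([81, 81, 502]);
translate([478, 1293, 0]) cube([81, 81, 502]);
translate([2384, 304, 0]) cube([81, 81, 502]);
translate([2384, 1293, 0]) cube([81, 81, 502]);
translate([559, 304, 252]) cube([1825, 35, 187]);
translate([559, 1339, 252]) cube([1825, 35, 187]);
translate([478, 385, 252]) cube([35, 908, 187]);
translate([2430, 385, 252]) cube([35, 908, 187]);
translate([660, 304, 439]) cube([90, 1070, 25]);
translate([851, 304, 439]) cube([90, 1070, 25]);
translate([1042, 304, 439]) cube([90, 1070, 25]);
translate([1233, 304, 439]) cube([90, 1070, 25]);
translate([1424, 304, 439]) cube([90, 1070, 25]);
translate([1615, 304, 439]) cube([90, 1070, 25]);
translate([1806, 304, 439]) cube([90, 1070, 25]);
translate([1997, 304, 439]) cube([90, 1070, 25]);
translate([2188, 304, 439]) cube([90, 1070, 25]);


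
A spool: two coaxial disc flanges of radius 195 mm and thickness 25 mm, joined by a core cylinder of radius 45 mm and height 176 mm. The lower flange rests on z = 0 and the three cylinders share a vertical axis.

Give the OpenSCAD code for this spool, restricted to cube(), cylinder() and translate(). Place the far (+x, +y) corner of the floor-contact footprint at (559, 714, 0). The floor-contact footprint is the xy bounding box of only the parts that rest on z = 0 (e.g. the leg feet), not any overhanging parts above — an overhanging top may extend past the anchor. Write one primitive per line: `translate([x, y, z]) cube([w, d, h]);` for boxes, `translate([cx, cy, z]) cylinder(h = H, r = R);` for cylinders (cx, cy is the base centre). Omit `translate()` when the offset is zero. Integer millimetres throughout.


translate([364, 519, 0]) cylinder(h = 25, r = 195);
translate([364, 519, 25]) cylinder(h = 176, r = 45);
translate([364, 519, 201]) cylinder(h = 25, r = 195);


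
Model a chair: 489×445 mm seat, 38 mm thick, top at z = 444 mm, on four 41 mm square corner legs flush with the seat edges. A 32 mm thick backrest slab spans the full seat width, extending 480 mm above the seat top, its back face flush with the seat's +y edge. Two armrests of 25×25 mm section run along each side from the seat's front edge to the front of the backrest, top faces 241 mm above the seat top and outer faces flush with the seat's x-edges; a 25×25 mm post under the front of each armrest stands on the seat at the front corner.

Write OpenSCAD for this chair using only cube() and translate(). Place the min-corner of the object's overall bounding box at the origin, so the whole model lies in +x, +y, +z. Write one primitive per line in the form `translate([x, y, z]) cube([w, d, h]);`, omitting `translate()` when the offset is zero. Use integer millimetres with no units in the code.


translate([0, 0, 406]) cube([489, 445, 38]);
cube([41, 41, 406]);
translate([448, 0, 0]) cube([41, 41, 406]);
translate([0, 404, 0]) cube([41, 41, 406]);
translate([448, 404, 0]) cube([41, 41, 406]);
translate([0, 413, 444]) cube([489, 32, 480]);
translate([0, 0, 660]) cube([25, 413, 25]);
translate([464, 0, 660]) cube([25, 413, 25]);
translate([0, 0, 444]) cube([25, 25, 216]);
translate([464, 0, 444]) cube([25, 25, 216]);


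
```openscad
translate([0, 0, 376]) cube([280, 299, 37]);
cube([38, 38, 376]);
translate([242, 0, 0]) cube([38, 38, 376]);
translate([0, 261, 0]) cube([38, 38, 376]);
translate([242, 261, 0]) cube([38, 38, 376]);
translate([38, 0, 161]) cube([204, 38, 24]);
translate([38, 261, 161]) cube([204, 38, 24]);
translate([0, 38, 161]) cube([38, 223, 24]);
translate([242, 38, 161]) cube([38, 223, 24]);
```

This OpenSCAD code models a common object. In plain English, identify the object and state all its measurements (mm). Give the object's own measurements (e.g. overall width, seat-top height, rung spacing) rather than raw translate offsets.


A four-legged stool. The seat is a 280×299×37 mm slab whose top surface is at z = 413 mm; four square legs, each 38×38 mm in cross-section, run from the floor (z = 0) to the underside of the seat, each flush with a corner of the seat. Four stretchers, 38 mm wide and 24 mm tall, connect adjacent legs with their undersides at z = 161 mm, each running between the inner faces of the legs it joins and aligned with the legs' outer faces on the other axis.


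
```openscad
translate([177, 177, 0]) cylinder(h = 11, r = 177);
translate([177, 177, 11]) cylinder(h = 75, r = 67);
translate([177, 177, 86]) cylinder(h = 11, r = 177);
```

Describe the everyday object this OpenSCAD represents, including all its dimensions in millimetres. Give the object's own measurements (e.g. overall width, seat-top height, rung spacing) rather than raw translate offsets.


A spool: two coaxial disc flanges of radius 177 mm and thickness 11 mm, joined by a core cylinder of radius 67 mm and height 75 mm. The lower flange rests on z = 0 and the three cylinders share a vertical axis.


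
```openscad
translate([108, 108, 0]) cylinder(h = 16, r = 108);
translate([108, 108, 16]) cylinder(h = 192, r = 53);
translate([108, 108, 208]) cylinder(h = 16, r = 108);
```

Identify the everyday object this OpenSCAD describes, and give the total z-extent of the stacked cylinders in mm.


A spool. The overall height is 224 mm.

Three coaxial cylinders, large–small–large — a spool. Two 16 mm flanges and a 192 mm core give 16 + 192 + 16 = 224 mm.


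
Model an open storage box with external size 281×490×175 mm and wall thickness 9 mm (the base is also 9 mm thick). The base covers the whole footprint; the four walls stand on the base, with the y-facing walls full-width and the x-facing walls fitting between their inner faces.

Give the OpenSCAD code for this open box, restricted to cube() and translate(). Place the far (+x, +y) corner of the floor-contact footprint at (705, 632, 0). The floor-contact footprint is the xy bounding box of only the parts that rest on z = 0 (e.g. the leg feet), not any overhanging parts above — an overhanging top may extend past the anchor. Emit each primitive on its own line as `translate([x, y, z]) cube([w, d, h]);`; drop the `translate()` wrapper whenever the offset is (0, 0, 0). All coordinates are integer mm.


translate([424, 142, 0]) cube([281, 490, 9]);
translate([424, 142, 9]) cube([281, 9, 166]);
translate([424, 623, 9]) cube([281, 9, 166]);
translate([424, 151, 9]) cube([9, 472, 166]);
translate([696, 151, 9]) cube([9, 472, 166]);


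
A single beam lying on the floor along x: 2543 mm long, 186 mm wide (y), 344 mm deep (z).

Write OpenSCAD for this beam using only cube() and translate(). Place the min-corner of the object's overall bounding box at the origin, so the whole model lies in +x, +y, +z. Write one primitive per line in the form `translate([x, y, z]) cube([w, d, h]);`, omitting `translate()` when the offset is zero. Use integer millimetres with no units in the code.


cube([2543, 186, 344]);


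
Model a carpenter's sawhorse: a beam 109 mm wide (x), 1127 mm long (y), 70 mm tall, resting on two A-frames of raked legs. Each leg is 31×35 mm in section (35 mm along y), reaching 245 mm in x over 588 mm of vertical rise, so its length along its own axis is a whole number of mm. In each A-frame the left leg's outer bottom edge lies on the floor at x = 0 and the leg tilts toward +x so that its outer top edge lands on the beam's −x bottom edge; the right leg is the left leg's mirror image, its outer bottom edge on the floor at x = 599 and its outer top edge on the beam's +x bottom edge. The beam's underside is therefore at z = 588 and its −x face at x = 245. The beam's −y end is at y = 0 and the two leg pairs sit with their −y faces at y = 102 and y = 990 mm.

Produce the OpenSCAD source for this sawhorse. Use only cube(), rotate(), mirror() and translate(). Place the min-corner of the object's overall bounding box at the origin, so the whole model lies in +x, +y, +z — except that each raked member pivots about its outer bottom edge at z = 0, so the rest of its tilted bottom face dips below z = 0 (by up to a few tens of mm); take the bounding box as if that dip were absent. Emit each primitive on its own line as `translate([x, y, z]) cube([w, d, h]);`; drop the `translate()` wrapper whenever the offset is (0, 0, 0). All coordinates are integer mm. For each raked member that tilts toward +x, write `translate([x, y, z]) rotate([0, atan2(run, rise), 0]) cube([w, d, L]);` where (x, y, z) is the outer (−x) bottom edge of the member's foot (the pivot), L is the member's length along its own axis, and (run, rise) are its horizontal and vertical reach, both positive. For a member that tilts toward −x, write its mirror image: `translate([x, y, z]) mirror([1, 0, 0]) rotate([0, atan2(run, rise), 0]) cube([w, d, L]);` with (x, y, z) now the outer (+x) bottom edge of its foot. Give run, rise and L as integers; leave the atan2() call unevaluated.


translate([245, 0, 588]) cube([109, 1127, 70]);
translate([0, 102, 0]) rotate([0, atan2(245, 588), 0]) cube([31, 35, 637]);
translate([599, 102, 0]) mirror([1, 0, 0]) rotate([0, atan2(245, 588), 0]) cube([31, 35, 637]);
translate([0, 990, 0]) rotate([0, atan2(245, 588), 0]) cube([31, 35, 637]);
translate([599, 990, 0]) mirror([1, 0, 0]) rotate([0, atan2(245, 588), 0]) cube([31, 35, 637]);


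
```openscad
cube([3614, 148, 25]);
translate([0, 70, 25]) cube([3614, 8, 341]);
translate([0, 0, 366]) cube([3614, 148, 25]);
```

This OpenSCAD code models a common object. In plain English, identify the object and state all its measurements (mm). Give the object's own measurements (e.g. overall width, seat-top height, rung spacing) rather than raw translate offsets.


An I-beam lying along x, 3614 mm long. Overall section height 391 mm. Two flanges 148 mm wide (y) and 25 mm thick, one on the floor and one at the top; a web 8 mm thick runs between them, centred on the flange width.


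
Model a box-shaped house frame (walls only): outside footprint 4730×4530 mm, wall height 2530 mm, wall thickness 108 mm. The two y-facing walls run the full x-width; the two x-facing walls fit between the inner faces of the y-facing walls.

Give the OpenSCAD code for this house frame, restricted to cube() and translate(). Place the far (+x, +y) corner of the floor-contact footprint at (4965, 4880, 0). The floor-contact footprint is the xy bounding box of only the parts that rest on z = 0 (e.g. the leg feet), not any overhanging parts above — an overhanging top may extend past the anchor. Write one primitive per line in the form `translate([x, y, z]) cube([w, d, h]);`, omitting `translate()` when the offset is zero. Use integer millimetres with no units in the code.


translate([235, 350, 0]) cube([4730, 108, 2530]);
translate([235, 4772, 0]) cube([4730, 108, 2530]);
translate([235, 458, 0]) cube([108, 4314, 2530]);
translate([4857, 458, 0]) cube([108, 4314, 2530]);


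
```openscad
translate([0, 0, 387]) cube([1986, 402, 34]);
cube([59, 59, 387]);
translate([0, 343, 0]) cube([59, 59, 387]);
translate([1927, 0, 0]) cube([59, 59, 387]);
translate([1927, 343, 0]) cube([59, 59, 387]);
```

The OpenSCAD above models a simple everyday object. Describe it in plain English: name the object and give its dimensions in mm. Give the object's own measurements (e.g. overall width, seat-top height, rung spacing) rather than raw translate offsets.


A long wooden bench with a 1986 mm (x) × 402 mm (y) seat, 34 mm thick, its top surface 421 mm above the floor. Four 59 mm square legs at the seat corners, flush with the edges, run from z = 0 to the seat underside.


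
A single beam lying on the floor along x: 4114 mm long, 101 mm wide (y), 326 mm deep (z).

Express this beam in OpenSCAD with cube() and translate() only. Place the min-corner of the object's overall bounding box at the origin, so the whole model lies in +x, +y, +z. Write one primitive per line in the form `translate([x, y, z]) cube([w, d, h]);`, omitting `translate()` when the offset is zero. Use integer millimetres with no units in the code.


cube([4114, 101, 326]);
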